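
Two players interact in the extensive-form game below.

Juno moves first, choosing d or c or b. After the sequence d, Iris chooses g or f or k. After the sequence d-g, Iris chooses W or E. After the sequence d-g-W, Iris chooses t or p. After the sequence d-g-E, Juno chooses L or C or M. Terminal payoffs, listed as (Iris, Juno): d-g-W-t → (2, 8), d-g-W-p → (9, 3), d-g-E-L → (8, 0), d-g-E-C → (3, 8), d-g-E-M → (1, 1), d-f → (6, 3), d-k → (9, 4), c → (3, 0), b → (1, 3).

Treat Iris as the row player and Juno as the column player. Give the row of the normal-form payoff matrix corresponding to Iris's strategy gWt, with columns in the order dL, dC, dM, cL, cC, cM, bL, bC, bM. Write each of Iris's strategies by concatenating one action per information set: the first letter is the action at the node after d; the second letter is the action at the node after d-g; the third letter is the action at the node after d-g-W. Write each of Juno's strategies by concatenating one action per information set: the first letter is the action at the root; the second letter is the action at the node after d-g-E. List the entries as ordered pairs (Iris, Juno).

(2,8) (2,8) (2,8) (3,0) (3,0) (3,0) (1,3) (1,3) (1,3)

vs dL: Juno plays d → Iris plays g at [d] → Iris plays W at [d-g] → Iris plays t at [d-g-W] → (2, 8)
vs dC: Juno plays d → Iris plays g at [d] → Iris plays W at [d-g] → Iris plays t at [d-g-W] → (2, 8)
vs dM: Juno plays d → Iris plays g at [d] → Iris plays W at [d-g] → Iris plays t at [d-g-W] → (2, 8)
vs cL: Juno plays c → (3, 0)
vs cC: Juno plays c → (3, 0)
vs cM: Juno plays c → (3, 0)
vs bL: Juno plays b → (1, 3)
vs bC: Juno plays b → (1, 3)
vs bM: Juno plays b → (1, 3)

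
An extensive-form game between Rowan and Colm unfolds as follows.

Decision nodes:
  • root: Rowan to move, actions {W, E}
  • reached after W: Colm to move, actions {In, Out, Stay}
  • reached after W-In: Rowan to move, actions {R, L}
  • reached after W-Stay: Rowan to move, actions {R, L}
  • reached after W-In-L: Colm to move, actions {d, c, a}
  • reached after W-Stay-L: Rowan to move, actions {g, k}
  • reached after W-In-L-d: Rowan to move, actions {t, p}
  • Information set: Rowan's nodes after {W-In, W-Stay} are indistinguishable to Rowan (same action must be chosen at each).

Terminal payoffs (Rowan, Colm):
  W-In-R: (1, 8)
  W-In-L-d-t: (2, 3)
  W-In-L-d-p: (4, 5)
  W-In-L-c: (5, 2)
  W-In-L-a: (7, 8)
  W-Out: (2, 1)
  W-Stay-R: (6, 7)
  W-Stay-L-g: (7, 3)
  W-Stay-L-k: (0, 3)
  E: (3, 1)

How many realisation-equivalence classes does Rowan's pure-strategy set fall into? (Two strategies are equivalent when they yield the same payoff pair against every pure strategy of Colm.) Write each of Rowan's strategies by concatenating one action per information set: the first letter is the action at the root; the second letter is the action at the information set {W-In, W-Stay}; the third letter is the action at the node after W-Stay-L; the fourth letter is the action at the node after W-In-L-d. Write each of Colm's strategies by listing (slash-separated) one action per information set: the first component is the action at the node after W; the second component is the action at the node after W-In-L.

6

Rowan has 16 pure strategies: WRgt, WRgp, WRkt, WRkp, WLgt, WLgp, WLkt, WLkp, ERgt, ERgp, ERkt, ERkp, ELgt, ELgp, ELkt, ELkp. Columns: In/d, In/c, In/a, Out/d, Out/c, Out/a, Stay/d, Stay/c, Stay/a.
{WRgt, WRgp, WRkt, WRkp} → row (1,8) (1,8) (1,8) (2,1) (2,1) (2,1) (6,7) (6,7) (6,7)
{WLgt} → row (2,3) (5,2) (7,8) (2,1) (2,1) (2,1) (7,3) (7,3) (7,3)
{WLgp} → row (4,5) (5,2) (7,8) (2,1) (2,1) (2,1) (7,3) (7,3) (7,3)
{WLkt} → row (2,3) (5,2) (7,8) (2,1) (2,1) (2,1) (0,3) (0,3) (0,3)
{WLkp} → row (4,5) (5,2) (7,8) (2,1) (2,1) (2,1) (0,3) (0,3) (0,3)
{ERgt, ERgp, ERkt, ERkp, ELgt, ELgp, ELkt, ELkp} → row (3,1) (3,1) (3,1) (3,1) (3,1) (3,1) (3,1) (3,1) (3,1)
That's 6 distinct rows out of 16 strategies.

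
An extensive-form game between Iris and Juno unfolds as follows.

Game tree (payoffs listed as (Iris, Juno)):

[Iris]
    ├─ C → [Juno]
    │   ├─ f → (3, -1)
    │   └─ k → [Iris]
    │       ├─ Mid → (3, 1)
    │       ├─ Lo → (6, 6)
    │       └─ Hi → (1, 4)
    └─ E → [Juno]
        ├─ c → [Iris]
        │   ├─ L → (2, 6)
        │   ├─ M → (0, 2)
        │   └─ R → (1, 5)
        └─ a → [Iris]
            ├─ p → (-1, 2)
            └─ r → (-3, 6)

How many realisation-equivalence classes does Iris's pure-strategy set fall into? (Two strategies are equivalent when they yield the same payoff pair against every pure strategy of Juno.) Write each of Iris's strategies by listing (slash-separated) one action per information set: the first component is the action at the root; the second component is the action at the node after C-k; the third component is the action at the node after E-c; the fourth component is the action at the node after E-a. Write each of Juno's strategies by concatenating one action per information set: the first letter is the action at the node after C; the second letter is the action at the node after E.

Iris has 36 pure strategies: C/Mid/L/p, C/Mid/L/r, C/Mid/M/p, C/Mid/M/r, C/Mid/R/p, C/Mid/R/r, C/Lo/L/p, C/Lo/L/r, C/Lo/M/p, C/Lo/M/r, C/Lo/R/p, C/Lo/R/r, C/Hi/L/p, C/Hi/L/r, C/Hi/M/p, C/Hi/M/r, C/Hi/R/p, C/Hi/R/r, E/Mid/L/p, E/Mid/L/r, E/Mid/M/p, E/Mid/M/r, E/Mid/R/p, E/Mid/R/r, E/Lo/L/p, E/Lo/L/r, E/Lo/M/p, E/Lo/M/r, E/Lo/R/p, E/Lo/R/r, E/Hi/L/p, E/Hi/L/r, E/Hi/M/p, E/Hi/M/r, E/Hi/R/p, E/Hi/R/r. Columns: fc, fa, kc, ka.
{C/Mid/L/p, C/Mid/L/r, C/Mid/M/p, C/Mid/M/r, C/Mid/R/p, C/Mid/R/r} → row (3,-1) (3,-1) (3,1) (3,1)
{C/Lo/L/p, C/Lo/L/r, C/Lo/M/p, C/Lo/M/r, C/Lo/R/p, C/Lo/R/r} → row (3,-1) (3,-1) (6,6) (6,6)
{C/Hi/L/p, C/Hi/L/r, C/Hi/M/p, C/Hi/M/r, C/Hi/R/p, C/Hi/R/r} → row (3,-1) (3,-1) (1,4) (1,4)
{E/Mid/L/p, E/Lo/L/p, E/Hi/L/p} → row (2,6) (-1,2) (2,6) (-1,2)
{E/Mid/L/r, E/Lo/L/r, E/Hi/L/r} → row (2,6) (-3,6) (2,6) (-3,6)
{E/Mid/M/p, E/Lo/M/p, E/Hi/M/p} → row (0,2) (-1,2) (0,2) (-1,2)
{E/Mid/M/r, E/Lo/M/r, E/Hi/M/r} → row (0,2) (-3,6) (0,2) (-3,6)
{E/Mid/R/p, E/Lo/R/p, E/Hi/R/p} → row (1,5) (-1,2) (1,5) (-1,2)
{E/Mid/R/r, E/Lo/R/r, E/Hi/R/r} → row (1,5) (-3,6) (1,5) (-3,6)
That's 9 distinct rows out of 36 strategies.

9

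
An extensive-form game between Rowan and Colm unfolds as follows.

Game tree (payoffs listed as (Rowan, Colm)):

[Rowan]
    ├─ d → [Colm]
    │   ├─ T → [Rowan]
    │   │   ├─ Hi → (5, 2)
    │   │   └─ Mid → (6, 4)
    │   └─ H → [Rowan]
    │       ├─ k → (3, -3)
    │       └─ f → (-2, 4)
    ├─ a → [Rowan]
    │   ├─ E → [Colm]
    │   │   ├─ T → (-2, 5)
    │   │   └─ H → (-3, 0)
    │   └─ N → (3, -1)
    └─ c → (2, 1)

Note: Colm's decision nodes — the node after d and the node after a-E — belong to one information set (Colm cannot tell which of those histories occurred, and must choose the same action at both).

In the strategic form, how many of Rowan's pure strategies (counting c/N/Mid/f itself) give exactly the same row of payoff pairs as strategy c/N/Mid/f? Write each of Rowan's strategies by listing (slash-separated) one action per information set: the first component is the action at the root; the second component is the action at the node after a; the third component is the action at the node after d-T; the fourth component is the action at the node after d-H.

Row for c/N/Mid/f (columns T, H): (2,1) (2,1).
Under c/N/Mid/f, Rowan's choice at the node after a and at the node after d-T and at the node after d-H can never be reached regardless of what Colm does, so varying those choices leaves every outcome unchanged.
Holding the reachable choices fixed and varying the unreachable ones freely already gives 2 × 2 × 2 = 8 equivalent strategies.
No other strategy reproduces this row, so those 8 are the full class: c/E/Hi/k, c/E/Hi/f, c/E/Mid/k, c/E/Mid/f, c/N/Hi/k, c/N/Hi/f, c/N/Mid/k, c/N/Mid/f.

8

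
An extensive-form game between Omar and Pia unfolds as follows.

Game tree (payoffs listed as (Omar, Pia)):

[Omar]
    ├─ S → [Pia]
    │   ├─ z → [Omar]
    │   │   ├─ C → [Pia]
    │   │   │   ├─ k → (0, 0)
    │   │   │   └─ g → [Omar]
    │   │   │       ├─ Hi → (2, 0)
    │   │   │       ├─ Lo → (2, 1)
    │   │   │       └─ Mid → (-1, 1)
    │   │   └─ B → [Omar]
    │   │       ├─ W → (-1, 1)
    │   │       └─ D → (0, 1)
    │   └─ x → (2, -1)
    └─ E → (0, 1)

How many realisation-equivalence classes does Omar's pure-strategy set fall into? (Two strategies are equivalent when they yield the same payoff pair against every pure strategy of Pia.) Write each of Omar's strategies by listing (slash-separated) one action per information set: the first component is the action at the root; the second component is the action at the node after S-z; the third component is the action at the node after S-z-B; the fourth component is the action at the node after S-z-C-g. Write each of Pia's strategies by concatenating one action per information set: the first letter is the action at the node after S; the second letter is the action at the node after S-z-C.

Omar has 24 pure strategies: S/C/W/Hi, S/C/W/Lo, S/C/W/Mid, S/C/D/Hi, S/C/D/Lo, S/C/D/Mid, S/B/W/Hi, S/B/W/Lo, S/B/W/Mid, S/B/D/Hi, S/B/D/Lo, S/B/D/Mid, E/C/W/Hi, E/C/W/Lo, E/C/W/Mid, E/C/D/Hi, E/C/D/Lo, E/C/D/Mid, E/B/W/Hi, E/B/W/Lo, E/B/W/Mid, E/B/D/Hi, E/B/D/Lo, E/B/D/Mid. Columns: zk, zg, xk, xg.
{S/C/W/Hi, S/C/D/Hi} → row (0,0) (2,0) (2,-1) (2,-1)
{S/C/W/Lo, S/C/D/Lo} → row (0,0) (2,1) (2,-1) (2,-1)
{S/C/W/Mid, S/C/D/Mid} → row (0,0) (-1,1) (2,-1) (2,-1)
{S/B/W/Hi, S/B/W/Lo, S/B/W/Mid} → row (-1,1) (-1,1) (2,-1) (2,-1)
{S/B/D/Hi, S/B/D/Lo, S/B/D/Mid} → row (0,1) (0,1) (2,-1) (2,-1)
{E/C/W/Hi, E/C/W/Lo, E/C/W/Mid, E/C/D/Hi, E/C/D/Lo, E/C/D/Mid, E/B/W/Hi, E/B/W/Lo, E/B/W/Mid, E/B/D/Hi, E/B/D/Lo, E/B/D/Mid} → row (0,1) (0,1) (0,1) (0,1)
That's 6 distinct rows out of 24 strategies.

6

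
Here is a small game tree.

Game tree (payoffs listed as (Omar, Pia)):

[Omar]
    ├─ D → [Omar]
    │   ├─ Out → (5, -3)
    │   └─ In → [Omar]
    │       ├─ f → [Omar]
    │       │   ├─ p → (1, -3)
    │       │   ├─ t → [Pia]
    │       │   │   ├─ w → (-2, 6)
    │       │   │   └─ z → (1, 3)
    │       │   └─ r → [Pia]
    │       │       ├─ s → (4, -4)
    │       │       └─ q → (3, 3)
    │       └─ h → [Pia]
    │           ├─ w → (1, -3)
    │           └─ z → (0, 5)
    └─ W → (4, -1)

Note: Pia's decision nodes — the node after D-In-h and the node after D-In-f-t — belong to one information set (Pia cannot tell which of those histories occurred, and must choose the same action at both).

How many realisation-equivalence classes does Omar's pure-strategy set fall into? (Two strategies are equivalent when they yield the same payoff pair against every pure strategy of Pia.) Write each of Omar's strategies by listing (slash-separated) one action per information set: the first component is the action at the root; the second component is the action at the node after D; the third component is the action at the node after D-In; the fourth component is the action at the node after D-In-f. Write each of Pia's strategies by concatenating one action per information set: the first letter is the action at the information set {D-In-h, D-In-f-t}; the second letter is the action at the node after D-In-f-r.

6

Omar has 24 pure strategies: D/Out/f/p, D/Out/f/t, D/Out/f/r, D/Out/h/p, D/Out/h/t, D/Out/h/r, D/In/f/p, D/In/f/t, D/In/f/r, D/In/h/p, D/In/h/t, D/In/h/r, W/Out/f/p, W/Out/f/t, W/Out/f/r, W/Out/h/p, W/Out/h/t, W/Out/h/r, W/In/f/p, W/In/f/t, W/In/f/r, W/In/h/p, W/In/h/t, W/In/h/r. Columns: ws, wq, zs, zq.
{D/Out/f/p, D/Out/f/t, D/Out/f/r, D/Out/h/p, D/Out/h/t, D/Out/h/r} → row (5,-3) (5,-3) (5,-3) (5,-3)
{D/In/f/p} → row (1,-3) (1,-3) (1,-3) (1,-3)
{D/In/f/t} → row (-2,6) (-2,6) (1,3) (1,3)
{D/In/f/r} → row (4,-4) (3,3) (4,-4) (3,3)
{D/In/h/p, D/In/h/t, D/In/h/r} → row (1,-3) (1,-3) (0,5) (0,5)
{W/Out/f/p, W/Out/f/t, W/Out/f/r, W/Out/h/p, W/Out/h/t, W/Out/h/r, W/In/f/p, W/In/f/t, W/In/f/r, W/In/h/p, W/In/h/t, W/In/h/r} → row (4,-1) (4,-1) (4,-1) (4,-1)
That's 6 distinct rows out of 24 strategies.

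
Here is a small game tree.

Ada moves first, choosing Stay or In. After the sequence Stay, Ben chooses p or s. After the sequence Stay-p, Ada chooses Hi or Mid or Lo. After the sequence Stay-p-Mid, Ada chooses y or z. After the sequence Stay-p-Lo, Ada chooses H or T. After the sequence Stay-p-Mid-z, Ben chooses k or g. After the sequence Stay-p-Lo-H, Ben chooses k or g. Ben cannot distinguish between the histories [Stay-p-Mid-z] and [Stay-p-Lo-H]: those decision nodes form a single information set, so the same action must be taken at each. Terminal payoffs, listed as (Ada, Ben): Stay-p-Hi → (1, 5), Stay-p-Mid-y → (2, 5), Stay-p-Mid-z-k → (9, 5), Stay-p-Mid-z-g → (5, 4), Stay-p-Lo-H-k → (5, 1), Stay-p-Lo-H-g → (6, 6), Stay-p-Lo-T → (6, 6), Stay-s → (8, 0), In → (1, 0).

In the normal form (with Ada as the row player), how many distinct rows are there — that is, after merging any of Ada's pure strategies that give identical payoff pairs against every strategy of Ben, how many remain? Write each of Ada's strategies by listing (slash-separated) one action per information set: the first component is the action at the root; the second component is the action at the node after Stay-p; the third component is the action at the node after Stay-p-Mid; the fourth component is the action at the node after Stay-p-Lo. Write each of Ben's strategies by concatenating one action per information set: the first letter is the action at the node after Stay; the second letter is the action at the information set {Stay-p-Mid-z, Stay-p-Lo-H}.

6

Ada has 24 pure strategies: Stay/Hi/y/H, Stay/Hi/y/T, Stay/Hi/z/H, Stay/Hi/z/T, Stay/Mid/y/H, Stay/Mid/y/T, Stay/Mid/z/H, Stay/Mid/z/T, Stay/Lo/y/H, Stay/Lo/y/T, Stay/Lo/z/H, Stay/Lo/z/T, In/Hi/y/H, In/Hi/y/T, In/Hi/z/H, In/Hi/z/T, In/Mid/y/H, In/Mid/y/T, In/Mid/z/H, In/Mid/z/T, In/Lo/y/H, In/Lo/y/T, In/Lo/z/H, In/Lo/z/T. Columns: pk, pg, sk, sg.
{Stay/Hi/y/H, Stay/Hi/y/T, Stay/Hi/z/H, Stay/Hi/z/T} → row (1,5) (1,5) (8,0) (8,0)
{Stay/Mid/y/H, Stay/Mid/y/T} → row (2,5) (2,5) (8,0) (8,0)
{Stay/Mid/z/H, Stay/Mid/z/T} → row (9,5) (5,4) (8,0) (8,0)
{Stay/Lo/y/H, Stay/Lo/z/H} → row (5,1) (6,6) (8,0) (8,0)
{Stay/Lo/y/T, Stay/Lo/z/T} → row (6,6) (6,6) (8,0) (8,0)
{In/Hi/y/H, In/Hi/y/T, In/Hi/z/H, In/Hi/z/T, In/Mid/y/H, In/Mid/y/T, In/Mid/z/H, In/Mid/z/T, In/Lo/y/H, In/Lo/y/T, In/Lo/z/H, In/Lo/z/T} → row (1,0) (1,0) (1,0) (1,0)
That's 6 distinct rows out of 24 strategies.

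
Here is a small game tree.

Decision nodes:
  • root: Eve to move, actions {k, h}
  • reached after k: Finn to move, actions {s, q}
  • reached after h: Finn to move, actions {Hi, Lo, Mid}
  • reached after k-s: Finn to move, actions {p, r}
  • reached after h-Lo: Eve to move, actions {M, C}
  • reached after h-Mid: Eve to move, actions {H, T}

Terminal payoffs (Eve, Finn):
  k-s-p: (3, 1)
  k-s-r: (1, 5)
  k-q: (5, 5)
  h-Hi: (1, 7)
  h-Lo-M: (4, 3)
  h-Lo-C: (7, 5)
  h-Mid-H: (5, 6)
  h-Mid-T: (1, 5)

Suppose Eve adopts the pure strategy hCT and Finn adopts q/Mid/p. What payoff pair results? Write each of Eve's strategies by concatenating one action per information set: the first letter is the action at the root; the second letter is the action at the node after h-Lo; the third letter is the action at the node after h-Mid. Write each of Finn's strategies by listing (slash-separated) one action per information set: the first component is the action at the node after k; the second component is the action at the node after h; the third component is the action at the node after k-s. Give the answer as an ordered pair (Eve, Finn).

Trace the play path from the root:
  Eve plays h
  Finn plays Mid at [h]
  Eve plays T at [h-Mid]
→ terminal payoff (1, 5).
(Eve's choice at the node after h-Lo is never reached on this path, so it doesn't affect the outcome.)

(1, 5)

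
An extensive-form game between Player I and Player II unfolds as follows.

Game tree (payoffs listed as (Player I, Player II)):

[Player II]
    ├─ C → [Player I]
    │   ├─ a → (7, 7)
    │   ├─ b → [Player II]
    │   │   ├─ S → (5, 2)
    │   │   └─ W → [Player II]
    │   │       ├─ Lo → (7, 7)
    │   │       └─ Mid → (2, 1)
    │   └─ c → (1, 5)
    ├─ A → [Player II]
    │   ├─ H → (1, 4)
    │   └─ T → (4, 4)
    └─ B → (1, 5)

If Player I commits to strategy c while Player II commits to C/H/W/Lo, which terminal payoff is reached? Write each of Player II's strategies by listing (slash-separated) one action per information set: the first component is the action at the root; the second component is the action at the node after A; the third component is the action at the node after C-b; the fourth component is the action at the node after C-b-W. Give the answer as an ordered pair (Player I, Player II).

Trace the play path from the root:
  Player II plays C
  Player I plays c at [C]
→ terminal payoff (1, 5).
(Player II's choice at the node after A is never reached on this path, so it doesn't affect the outcome.)

(1, 5)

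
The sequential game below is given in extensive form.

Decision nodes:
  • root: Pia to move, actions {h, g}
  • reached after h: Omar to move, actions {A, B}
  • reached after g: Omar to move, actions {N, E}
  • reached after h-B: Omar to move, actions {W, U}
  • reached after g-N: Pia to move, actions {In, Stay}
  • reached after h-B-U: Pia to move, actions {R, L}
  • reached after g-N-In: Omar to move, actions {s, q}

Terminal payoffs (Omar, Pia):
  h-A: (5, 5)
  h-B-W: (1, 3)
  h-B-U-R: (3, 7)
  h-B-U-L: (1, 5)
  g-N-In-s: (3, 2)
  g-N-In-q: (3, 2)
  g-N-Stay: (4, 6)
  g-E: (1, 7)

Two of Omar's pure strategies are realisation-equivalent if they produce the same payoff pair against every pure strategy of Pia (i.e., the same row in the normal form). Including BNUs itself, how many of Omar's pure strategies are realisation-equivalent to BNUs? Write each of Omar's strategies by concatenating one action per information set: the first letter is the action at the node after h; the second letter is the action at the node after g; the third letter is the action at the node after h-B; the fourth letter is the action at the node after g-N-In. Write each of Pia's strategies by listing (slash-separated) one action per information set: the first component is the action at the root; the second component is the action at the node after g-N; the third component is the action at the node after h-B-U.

2

Row for BNUs (columns h/In/R, h/In/L, h/Stay/R, h/Stay/L, g/In/R, g/In/L, g/Stay/R, g/Stay/L): (3,7) (1,5) (3,7) (1,5) (3,2) (3,2) (4,6) (4,6).
Every one of Omar's information sets is on the play path for some reply by Pia when Omar follows BNUs.
Even so, BNUq happens to produce the same payoff in every column — so 2 strategies share this row.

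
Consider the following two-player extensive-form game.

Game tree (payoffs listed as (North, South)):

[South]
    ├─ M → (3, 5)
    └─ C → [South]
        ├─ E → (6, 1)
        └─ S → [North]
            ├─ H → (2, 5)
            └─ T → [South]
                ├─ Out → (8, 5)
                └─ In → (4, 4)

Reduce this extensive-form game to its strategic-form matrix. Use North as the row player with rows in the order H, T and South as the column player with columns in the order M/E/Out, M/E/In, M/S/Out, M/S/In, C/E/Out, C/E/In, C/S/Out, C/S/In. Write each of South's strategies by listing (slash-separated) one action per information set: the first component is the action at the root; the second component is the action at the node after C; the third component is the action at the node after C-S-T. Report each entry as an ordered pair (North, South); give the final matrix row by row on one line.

      M/E/Out   M/E/In  M/S/Out   M/S/In  C/E/Out   C/E/In  C/S/Out   C/S/In
   H    (3,5)    (3,5)    (3,5)    (3,5)    (6,1)    (6,1)    (2,5)    (2,5)
   T    (3,5)    (3,5)    (3,5)    (3,5)    (6,1)    (6,1)    (8,5)    (4,4)

H: (3,5) (3,5) (3,5) (3,5) (6,1) (6,1) (2,5) (2,5) | T: (3,5) (3,5) (3,5) (3,5) (6,1) (6,1) (8,5) (4,4)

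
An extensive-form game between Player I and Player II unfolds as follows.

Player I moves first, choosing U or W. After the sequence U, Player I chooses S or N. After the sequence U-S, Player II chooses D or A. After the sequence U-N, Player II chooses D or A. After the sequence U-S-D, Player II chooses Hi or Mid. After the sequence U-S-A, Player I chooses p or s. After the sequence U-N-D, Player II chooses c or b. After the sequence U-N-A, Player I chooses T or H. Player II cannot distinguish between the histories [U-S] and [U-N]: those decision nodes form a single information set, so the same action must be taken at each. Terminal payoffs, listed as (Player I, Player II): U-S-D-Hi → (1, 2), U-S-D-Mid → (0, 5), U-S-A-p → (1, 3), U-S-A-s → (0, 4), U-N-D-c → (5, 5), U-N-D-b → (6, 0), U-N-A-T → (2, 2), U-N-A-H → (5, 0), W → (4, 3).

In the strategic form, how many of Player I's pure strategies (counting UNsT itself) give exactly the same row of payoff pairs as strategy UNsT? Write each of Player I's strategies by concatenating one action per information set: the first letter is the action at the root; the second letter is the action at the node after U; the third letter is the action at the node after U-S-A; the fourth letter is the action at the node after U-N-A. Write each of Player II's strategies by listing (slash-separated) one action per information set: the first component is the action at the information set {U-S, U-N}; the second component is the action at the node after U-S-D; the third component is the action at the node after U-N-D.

2

Row for UNsT (columns D/Hi/c, D/Hi/b, D/Mid/c, D/Mid/b, A/Hi/c, A/Hi/b, A/Mid/c, A/Mid/b): (5,5) (6,0) (5,5) (6,0) (2,2) (2,2) (2,2) (2,2).
Under UNsT, Player I's choice at the node after U-S-A can never be reached regardless of what Player II does, so varying those choices leaves every outcome unchanged.
Holding the reachable choices fixed and varying the unreachable one freely already gives 2 equivalent strategies.
No other strategy reproduces this row, so those 2 are the full class: UNpT, UNsT.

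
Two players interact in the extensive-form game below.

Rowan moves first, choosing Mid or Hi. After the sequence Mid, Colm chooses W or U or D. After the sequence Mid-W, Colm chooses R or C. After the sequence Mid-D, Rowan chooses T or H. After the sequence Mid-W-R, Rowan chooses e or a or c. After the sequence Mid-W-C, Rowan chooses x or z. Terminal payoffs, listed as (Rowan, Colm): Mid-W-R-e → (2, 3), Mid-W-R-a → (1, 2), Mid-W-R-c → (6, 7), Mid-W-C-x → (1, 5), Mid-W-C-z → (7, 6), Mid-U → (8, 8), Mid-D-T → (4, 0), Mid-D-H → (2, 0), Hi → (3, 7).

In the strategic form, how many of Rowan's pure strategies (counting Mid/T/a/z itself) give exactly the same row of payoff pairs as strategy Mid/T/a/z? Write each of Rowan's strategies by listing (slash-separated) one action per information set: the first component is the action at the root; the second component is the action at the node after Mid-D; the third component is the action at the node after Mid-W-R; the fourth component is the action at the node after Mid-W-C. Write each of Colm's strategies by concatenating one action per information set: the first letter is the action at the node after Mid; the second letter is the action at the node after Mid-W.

1

Row for Mid/T/a/z (columns WR, WC, UR, UC, DR, DC): (1,2) (7,6) (8,8) (8,8) (4,0) (4,0).
Every one of Rowan's information sets is on the play path for some reply by Colm when Rowan follows Mid/T/a/z.
Changing the action at any of them therefore changes at least one column, so only Mid/T/a/z itself gives this row.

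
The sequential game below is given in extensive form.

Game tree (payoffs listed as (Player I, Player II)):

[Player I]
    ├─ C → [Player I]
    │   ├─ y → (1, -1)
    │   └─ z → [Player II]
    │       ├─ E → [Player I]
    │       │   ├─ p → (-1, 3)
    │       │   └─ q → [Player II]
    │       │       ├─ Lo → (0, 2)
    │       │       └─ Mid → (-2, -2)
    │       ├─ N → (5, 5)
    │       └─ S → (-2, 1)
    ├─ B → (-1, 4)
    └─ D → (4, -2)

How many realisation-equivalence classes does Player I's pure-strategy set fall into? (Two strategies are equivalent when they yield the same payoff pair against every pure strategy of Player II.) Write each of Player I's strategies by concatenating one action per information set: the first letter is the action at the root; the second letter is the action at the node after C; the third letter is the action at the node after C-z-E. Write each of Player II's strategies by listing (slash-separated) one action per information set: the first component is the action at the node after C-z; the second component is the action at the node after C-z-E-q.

Player I has 12 pure strategies: Cyp, Cyq, Czp, Czq, Byp, Byq, Bzp, Bzq, Dyp, Dyq, Dzp, Dzq. Columns: E/Lo, E/Mid, N/Lo, N/Mid, S/Lo, S/Mid.
{Cyp, Cyq} → row (1,-1) (1,-1) (1,-1) (1,-1) (1,-1) (1,-1)
{Czp} → row (-1,3) (-1,3) (5,5) (5,5) (-2,1) (-2,1)
{Czq} → row (0,2) (-2,-2) (5,5) (5,5) (-2,1) (-2,1)
{Byp, Byq, Bzp, Bzq} → row (-1,4) (-1,4) (-1,4) (-1,4) (-1,4) (-1,4)
{Dyp, Dyq, Dzp, Dzq} → row (4,-2) (4,-2) (4,-2) (4,-2) (4,-2) (4,-2)
That's 5 distinct rows out of 12 strategies.

5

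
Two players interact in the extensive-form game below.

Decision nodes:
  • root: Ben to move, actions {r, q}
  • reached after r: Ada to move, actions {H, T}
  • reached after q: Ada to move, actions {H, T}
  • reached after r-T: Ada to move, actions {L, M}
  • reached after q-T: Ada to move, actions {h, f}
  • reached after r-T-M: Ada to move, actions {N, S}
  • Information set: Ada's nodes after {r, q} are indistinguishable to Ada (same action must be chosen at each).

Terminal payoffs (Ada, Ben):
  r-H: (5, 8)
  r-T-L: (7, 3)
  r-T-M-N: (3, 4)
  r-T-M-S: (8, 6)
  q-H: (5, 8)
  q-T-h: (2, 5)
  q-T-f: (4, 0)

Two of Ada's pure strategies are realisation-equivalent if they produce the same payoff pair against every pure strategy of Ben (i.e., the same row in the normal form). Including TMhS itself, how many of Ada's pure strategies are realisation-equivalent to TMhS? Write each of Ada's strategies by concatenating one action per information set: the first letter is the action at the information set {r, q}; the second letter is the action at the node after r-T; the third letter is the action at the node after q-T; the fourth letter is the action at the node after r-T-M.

Row for TMhS (columns r, q): (8,6) (2,5).
Every one of Ada's information sets is on the play path for some reply by Ben when Ada follows TMhS.
Changing the action at any of them therefore changes at least one column, so only TMhS itself gives this row.

1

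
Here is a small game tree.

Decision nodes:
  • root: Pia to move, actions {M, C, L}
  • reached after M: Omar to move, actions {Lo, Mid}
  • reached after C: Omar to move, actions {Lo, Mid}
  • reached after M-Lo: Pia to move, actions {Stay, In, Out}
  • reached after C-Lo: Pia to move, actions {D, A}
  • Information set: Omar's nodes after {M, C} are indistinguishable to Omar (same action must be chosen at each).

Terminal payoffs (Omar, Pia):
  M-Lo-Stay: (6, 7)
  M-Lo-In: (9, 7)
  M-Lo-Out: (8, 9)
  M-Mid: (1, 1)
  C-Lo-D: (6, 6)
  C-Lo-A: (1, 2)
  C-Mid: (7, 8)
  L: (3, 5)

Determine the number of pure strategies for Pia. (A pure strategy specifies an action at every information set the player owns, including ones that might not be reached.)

18

Pia owns the root with actions {M, C, L} — three choices.
Pia owns the node after M-Lo with actions {Stay, In, Out} — three choices.
Pia owns the node after C-Lo with actions {D, A} — two choices.
A pure strategy fixes one action at each information set independently, so the count is the product 3 × 3 × 2 = 18.
(For reference, Omar has 2 pure strategies, giving a 18×2 normal-form matrix.)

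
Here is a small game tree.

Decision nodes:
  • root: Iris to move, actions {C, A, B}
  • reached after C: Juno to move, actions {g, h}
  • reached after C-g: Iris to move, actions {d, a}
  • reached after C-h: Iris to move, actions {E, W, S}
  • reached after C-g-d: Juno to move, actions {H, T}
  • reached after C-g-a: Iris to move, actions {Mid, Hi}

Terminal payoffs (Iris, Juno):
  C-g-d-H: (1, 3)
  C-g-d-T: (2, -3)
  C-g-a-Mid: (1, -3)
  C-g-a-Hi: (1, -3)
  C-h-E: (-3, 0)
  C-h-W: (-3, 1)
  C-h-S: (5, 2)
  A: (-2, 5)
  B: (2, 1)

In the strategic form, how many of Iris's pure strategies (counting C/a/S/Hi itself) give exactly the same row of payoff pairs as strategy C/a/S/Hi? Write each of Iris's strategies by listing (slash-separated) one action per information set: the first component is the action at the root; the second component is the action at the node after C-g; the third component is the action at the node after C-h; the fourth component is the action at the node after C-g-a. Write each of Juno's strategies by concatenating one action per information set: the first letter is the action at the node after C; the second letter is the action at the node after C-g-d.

2

Row for C/a/S/Hi (columns gH, gT, hH, hT): (1,-3) (1,-3) (5,2) (5,2).
Every one of Iris's information sets is on the play path for some reply by Juno when Iris follows C/a/S/Hi.
Even so, C/a/S/Mid happens to produce the same payoff in every column — so 2 strategies share this row.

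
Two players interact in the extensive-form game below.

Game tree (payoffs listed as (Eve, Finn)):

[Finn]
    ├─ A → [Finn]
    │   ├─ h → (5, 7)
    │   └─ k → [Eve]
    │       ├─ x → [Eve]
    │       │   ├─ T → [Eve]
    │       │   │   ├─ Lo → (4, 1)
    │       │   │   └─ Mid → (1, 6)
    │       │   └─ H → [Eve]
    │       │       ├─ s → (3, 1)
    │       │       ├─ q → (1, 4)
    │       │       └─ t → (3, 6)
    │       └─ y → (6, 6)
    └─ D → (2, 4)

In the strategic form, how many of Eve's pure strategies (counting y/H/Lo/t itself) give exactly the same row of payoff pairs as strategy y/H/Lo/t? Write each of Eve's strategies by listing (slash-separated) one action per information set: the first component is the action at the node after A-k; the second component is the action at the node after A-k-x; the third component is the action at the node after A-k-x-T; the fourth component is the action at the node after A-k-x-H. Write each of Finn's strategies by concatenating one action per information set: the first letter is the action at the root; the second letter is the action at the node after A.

Row for y/H/Lo/t (columns Ah, Ak, Dh, Dk): (5,7) (6,6) (2,4) (2,4).
Under y/H/Lo/t, Eve's choice at the node after A-k-x and at the node after A-k-x-T and at the node after A-k-x-H can never be reached regardless of what Finn does, so varying those choices leaves every outcome unchanged.
Holding the reachable choices fixed and varying the unreachable ones freely already gives 2 × 2 × 3 = 12 equivalent strategies.
No other strategy reproduces this row, so those 12 are the full class: y/T/Lo/s, y/T/Lo/q, y/T/Lo/t, y/T/Mid/s, y/T/Mid/q, y/T/Mid/t, y/H/Lo/s, y/H/Lo/q, y/H/Lo/t, y/H/Mid/s, y/H/Mid/q, y/H/Mid/t.

12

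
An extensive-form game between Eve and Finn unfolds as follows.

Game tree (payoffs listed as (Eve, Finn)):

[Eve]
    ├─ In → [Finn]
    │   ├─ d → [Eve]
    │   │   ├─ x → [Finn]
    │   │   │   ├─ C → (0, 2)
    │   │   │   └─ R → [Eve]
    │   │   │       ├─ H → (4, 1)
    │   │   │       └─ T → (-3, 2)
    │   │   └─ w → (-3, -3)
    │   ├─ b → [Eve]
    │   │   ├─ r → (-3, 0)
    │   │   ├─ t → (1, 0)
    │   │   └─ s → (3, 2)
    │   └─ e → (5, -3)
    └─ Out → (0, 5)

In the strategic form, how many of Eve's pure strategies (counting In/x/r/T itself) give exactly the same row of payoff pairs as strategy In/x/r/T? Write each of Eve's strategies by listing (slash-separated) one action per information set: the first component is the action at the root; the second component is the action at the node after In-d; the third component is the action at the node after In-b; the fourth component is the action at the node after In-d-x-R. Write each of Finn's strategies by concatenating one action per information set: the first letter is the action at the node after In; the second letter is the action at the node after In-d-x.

Row for In/x/r/T (columns dC, dR, bC, bR, eC, eR): (0,2) (-3,2) (-3,0) (-3,0) (5,-3) (5,-3).
Every one of Eve's information sets is on the play path for some reply by Finn when Eve follows In/x/r/T.
Changing the action at any of them therefore changes at least one column, so only In/x/r/T itself gives this row.

1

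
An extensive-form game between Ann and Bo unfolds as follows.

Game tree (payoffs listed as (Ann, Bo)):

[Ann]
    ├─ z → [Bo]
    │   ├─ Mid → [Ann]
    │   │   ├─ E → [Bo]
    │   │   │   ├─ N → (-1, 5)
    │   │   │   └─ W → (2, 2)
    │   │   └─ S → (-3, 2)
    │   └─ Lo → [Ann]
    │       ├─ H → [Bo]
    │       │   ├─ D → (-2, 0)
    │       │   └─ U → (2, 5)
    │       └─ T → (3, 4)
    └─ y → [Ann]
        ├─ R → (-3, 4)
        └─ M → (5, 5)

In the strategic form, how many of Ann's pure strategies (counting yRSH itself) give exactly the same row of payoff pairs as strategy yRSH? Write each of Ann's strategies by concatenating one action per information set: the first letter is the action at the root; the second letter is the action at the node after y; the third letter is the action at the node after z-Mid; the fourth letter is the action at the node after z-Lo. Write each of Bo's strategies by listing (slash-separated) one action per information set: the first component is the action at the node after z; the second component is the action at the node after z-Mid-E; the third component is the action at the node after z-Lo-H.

4

Row for yRSH (columns Mid/N/D, Mid/N/U, Mid/W/D, Mid/W/U, Lo/N/D, Lo/N/U, Lo/W/D, Lo/W/U): (-3,4) (-3,4) (-3,4) (-3,4) (-3,4) (-3,4) (-3,4) (-3,4).
Under yRSH, Ann's choice at the node after z-Mid and at the node after z-Lo can never be reached regardless of what Bo does, so varying those choices leaves every outcome unchanged.
Holding the reachable choices fixed and varying the unreachable ones freely already gives 2 × 2 = 4 equivalent strategies.
No other strategy reproduces this row, so those 4 are the full class: yREH, yRET, yRSH, yRST.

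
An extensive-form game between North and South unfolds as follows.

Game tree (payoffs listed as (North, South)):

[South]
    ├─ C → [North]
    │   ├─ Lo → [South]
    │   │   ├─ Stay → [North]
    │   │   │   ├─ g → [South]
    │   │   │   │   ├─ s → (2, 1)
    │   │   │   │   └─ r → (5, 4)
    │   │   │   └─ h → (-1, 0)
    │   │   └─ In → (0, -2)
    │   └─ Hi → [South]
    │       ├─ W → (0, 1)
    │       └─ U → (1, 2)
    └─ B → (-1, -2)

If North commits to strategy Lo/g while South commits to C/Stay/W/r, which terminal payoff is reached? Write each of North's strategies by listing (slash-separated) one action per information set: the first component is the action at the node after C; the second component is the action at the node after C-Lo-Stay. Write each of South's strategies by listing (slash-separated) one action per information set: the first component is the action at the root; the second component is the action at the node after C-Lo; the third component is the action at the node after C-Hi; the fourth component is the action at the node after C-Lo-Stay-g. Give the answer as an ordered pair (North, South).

Trace the play path from the root:
  South plays C
  North plays Lo at [C]
  South plays Stay at [C-Lo]
  North plays g at [C-Lo-Stay]
  South plays r at [C-Lo-Stay-g]
→ terminal payoff (5, 4).
(South's choice at the node after C-Hi is never reached on this path, so it doesn't affect the outcome.)

(5, 4)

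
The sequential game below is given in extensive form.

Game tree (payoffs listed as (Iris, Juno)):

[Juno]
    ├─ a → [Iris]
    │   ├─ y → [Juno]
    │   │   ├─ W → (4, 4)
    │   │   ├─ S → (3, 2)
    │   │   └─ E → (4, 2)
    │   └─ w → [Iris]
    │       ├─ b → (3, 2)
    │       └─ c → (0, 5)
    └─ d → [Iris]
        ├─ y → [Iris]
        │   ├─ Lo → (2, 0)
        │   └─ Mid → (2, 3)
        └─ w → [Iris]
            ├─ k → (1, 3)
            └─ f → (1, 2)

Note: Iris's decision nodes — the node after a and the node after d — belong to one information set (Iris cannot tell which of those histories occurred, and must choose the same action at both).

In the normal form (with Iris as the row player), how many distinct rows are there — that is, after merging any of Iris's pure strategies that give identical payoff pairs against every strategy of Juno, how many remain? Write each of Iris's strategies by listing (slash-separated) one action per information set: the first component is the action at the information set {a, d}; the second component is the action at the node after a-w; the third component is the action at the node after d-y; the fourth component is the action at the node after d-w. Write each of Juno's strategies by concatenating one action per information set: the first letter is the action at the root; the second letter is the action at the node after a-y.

Iris has 16 pure strategies: y/b/Lo/k, y/b/Lo/f, y/b/Mid/k, y/b/Mid/f, y/c/Lo/k, y/c/Lo/f, y/c/Mid/k, y/c/Mid/f, w/b/Lo/k, w/b/Lo/f, w/b/Mid/k, w/b/Mid/f, w/c/Lo/k, w/c/Lo/f, w/c/Mid/k, w/c/Mid/f. Columns: aW, aS, aE, dW, dS, dE.
{y/b/Lo/k, y/b/Lo/f, y/c/Lo/k, y/c/Lo/f} → row (4,4) (3,2) (4,2) (2,0) (2,0) (2,0)
{y/b/Mid/k, y/b/Mid/f, y/c/Mid/k, y/c/Mid/f} → row (4,4) (3,2) (4,2) (2,3) (2,3) (2,3)
{w/b/Lo/k, w/b/Mid/k} → row (3,2) (3,2) (3,2) (1,3) (1,3) (1,3)
{w/b/Lo/f, w/b/Mid/f} → row (3,2) (3,2) (3,2) (1,2) (1,2) (1,2)
{w/c/Lo/k, w/c/Mid/k} → row (0,5) (0,5) (0,5) (1,3) (1,3) (1,3)
{w/c/Lo/f, w/c/Mid/f} → row (0,5) (0,5) (0,5) (1,2) (1,2) (1,2)
That's 6 distinct rows out of 16 strategies.

6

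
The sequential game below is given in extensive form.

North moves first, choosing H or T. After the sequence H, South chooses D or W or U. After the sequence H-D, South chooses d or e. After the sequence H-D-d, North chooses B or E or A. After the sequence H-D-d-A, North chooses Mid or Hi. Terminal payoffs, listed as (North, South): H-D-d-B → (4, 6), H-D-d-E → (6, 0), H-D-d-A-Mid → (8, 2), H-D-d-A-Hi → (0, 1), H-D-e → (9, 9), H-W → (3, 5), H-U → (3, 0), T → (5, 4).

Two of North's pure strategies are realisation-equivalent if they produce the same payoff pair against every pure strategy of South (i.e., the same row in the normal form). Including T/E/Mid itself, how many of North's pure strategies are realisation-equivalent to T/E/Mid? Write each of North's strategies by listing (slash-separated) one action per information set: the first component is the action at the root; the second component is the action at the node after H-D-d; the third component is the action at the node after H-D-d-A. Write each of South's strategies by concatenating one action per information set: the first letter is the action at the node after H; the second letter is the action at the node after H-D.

6

Row for T/E/Mid (columns Dd, De, Wd, We, Ud, Ue): (5,4) (5,4) (5,4) (5,4) (5,4) (5,4).
Under T/E/Mid, North's choice at the node after H-D-d and at the node after H-D-d-A can never be reached regardless of what South does, so varying those choices leaves every outcome unchanged.
Holding the reachable choices fixed and varying the unreachable ones freely already gives 3 × 2 = 6 equivalent strategies.
No other strategy reproduces this row, so those 6 are the full class: T/B/Mid, T/B/Hi, T/E/Mid, T/E/Hi, T/A/Mid, T/A/Hi.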